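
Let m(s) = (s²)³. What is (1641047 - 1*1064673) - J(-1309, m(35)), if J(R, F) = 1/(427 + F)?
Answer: 1059528757455447/1838266052 ≈ 5.7637e+5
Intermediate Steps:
m(s) = s⁶
(1641047 - 1*1064673) - J(-1309, m(35)) = (1641047 - 1*1064673) - 1/(427 + 35⁶) = (1641047 - 1064673) - 1/(427 + 1838265625) = 576374 - 1/1838266052 = 1059528757455447/1838266052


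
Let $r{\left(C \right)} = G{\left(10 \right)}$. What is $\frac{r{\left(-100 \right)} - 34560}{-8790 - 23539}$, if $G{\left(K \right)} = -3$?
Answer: $\frac{34563}{32329} \approx 1.0691$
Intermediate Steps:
$r{\left(C \right)} = -3$
$\frac{r{\left(-100 \right)} - 34560}{-8790 - 23539} = \frac{-3 - 34560}{-8790 - 23539} = - \frac{34563}{-32329} = \left(-34563\right) \left(- \frac{1}{32329}\right) = \frac{34563}{32329}$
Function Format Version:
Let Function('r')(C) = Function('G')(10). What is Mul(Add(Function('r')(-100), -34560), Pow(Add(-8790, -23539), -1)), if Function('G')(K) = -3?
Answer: Rational(34563, 32329) ≈ 1.0691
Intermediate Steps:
Function('r')(C) = -3
Mul(Add(Function('r')(-100), -34560), Pow(Add(-8790, -23539), -1)) = Mul(Add(-3, -34560), Pow(Add(-8790, -23539), -1)) = Mul(-34563, Pow(-32329, -1)) = Mul(-34563, Rational(-1, 32329)) = Rational(34563, 32329)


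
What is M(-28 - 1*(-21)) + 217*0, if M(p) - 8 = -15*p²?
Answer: -727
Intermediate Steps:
M(p) = 8 - 15*p²
M(-28 - 1*(-21)) + 217*0 = (8 - 15*(-28 - 1*(-21))²) + 217*0 = (8 - 15*(-28 + 21)²) + 0 = (8 - 15*(-7)²) + 0 = (8 - 15*49) + 0 = (8 - 735) + 0 = -727 + 0 = -727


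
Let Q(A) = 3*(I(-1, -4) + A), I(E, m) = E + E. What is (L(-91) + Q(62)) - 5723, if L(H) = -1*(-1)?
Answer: -5542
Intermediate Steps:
I(E, m) = 2*E
Q(A) = -6 + 3*A (Q(A) = 3*(2*(-1) + A) = 3*(-2 + A) = -6 + 3*A)
L(H) = 1
(L(-91) + Q(62)) - 5723 = (1 + (-6 + 3*62)) - 5723 = (1 + (-6 + 186)) - 5723 = (1 + 180) - 5723 = 181 - 5723 = -5542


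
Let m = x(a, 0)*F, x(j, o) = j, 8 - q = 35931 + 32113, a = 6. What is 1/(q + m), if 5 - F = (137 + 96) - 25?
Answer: -1/69254 ≈ -1.4440e-5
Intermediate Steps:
q = -68036 (q = 8 - (35931 + 32113) = 8 - 1*68044 = 8 - 68044 = -68036)
F = -203 (F = 5 - ((137 + 96) - 25) = 5 - (233 - 25) = 5 - 1*208 = 5 - 208 = -203)
m = -1218 (m = 6*(-203) = -1218)
1/(q + m) = 1/(-68036 - 1218) = 1/(-69254) = -1/69254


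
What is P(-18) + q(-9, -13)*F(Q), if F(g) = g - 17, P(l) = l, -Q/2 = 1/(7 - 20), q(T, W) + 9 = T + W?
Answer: 6555/13 ≈ 504.23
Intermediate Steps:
q(T, W) = -9 + T + W (q(T, W) = -9 + (T + W) = -9 + T + W)
Q = 2/13 (Q = -2/(7 - 20) = -2/(-13) = -2*(-1/13) = 2/13 ≈ 0.15385)
F(g) = -17 + g
P(-18) + q(-9, -13)*F(Q) = -18 + (-9 - 9 - 13)*(-17 + 2/13) = -18 - 31*(-219/13) = -18 + 6789/13 = 6555/13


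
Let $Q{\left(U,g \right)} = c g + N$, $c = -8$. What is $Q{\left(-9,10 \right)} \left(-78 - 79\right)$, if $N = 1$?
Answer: $12403$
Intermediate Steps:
$Q{\left(U,g \right)} = 1 - 8 g$ ($Q{\left(U,g \right)} = - 8 g + 1 = 1 - 8 g$)
$Q{\left(-9,10 \right)} \left(-78 - 79\right) = \left(1 - 80\right) \left(-78 - 79\right) = \left(1 - 80\right) \left(-157\right) = \left(-79\right) \left(-157\right) = 12403$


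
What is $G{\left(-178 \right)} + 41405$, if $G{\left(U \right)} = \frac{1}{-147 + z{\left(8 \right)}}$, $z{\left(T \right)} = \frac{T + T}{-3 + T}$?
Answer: $\frac{29770190}{719} \approx 41405.0$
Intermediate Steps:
$z{\left(T \right)} = \frac{2 T}{-3 + T}$
$G{\left(U \right)} = - \frac{5}{719}$ ($G{\left(U \right)} = \frac{1}{-147 + 2 \cdot 8 \frac{1}{-3 + 8}} = \frac{1}{-147 + 2 \cdot 8 \cdot \frac{1}{5}} = \frac{1}{-147 + \frac{16}{5}} = \frac{1}{- \frac{719}{5}} = - \frac{5}{719}$)
$G{\left(-178 \right)} + 41405 = - \frac{5}{719} + 41405 = \frac{29770190}{719}$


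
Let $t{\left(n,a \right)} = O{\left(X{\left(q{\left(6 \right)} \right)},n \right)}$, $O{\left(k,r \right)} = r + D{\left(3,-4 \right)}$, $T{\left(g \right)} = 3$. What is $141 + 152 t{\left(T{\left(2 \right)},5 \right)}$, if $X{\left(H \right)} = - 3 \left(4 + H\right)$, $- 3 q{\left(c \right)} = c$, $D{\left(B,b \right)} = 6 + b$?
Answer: $901$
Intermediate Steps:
$q{\left(c \right)} = - \frac{c}{3}$
$X{\left(H \right)} = -12 - 3 H$
$O{\left(k,r \right)} = 2 + r$ ($O{\left(k,r \right)} = r + \left(6 - 4\right) = r + 2 = 2 + r$)
$t{\left(n,a \right)} = 2 + n$
$141 + 152 t{\left(T{\left(2 \right)},5 \right)} = 141 + 152 \left(2 + 3\right) = 141 + 152 \cdot 5 = 141 + 760 = 901$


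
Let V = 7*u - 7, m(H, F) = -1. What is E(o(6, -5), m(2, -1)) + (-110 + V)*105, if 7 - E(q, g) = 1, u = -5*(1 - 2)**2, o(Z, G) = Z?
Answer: -15954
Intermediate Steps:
u = -5 (u = -5*(-1)**2 = -5*1 = -5)
E(q, g) = 6 (E(q, g) = 7 - 1*1 = 7 - 1 = 6)
V = -42 (V = 7*(-5) - 7 = -35 - 7 = -42)
E(o(6, -5), m(2, -1)) + (-110 + V)*105 = 6 + (-110 - 42)*105 = 6 - 152*105 = 6 - 15960 = -15954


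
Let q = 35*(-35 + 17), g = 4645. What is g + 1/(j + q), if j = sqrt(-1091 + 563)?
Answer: 307675405/66238 - I*sqrt(33)/99357 ≈ 4645.0 - 5.7817e-5*I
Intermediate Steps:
j = 4*I*sqrt(33) (j = sqrt(-528) = 4*I*sqrt(33) ≈ 22.978*I)
q = -630 (q = 35*(-18) = -630)
g + 1/(j + q) = 4645 + 1/(4*I*sqrt(33) - 630) = 4645 + 1/(-630 + 4*I*sqrt(33))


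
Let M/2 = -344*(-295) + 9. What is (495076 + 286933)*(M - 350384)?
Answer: -115272818654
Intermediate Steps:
M = 202978 (M = 2*(-344*(-295) + 9) = 2*(101480 + 9) = 2*101489 = 202978)
(495076 + 286933)*(M - 350384) = (495076 + 286933)*(202978 - 350384) = 782009*(-147406) = -115272818654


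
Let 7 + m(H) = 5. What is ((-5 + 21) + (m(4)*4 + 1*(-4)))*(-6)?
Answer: -24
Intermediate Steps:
m(H) = -2 (m(H) = -7 + 5 = -2)
((-5 + 21) + (m(4)*4 + 1*(-4)))*(-6) = ((-5 + 21) + (-2*4 + 1*(-4)))*(-6) = (16 + (-8 - 4))*(-6) = (16 - 12)*(-6) = 4*(-6) = -24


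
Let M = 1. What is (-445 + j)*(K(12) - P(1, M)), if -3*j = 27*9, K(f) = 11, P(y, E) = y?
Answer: -5260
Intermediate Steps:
j = -81 (j = -9*9 = -1/3*243 = -81)
(-445 + j)*(K(12) - P(1, M)) = (-445 - 81)*(11 - 1*1) = -526*(11 - 1) = -526*10 = -5260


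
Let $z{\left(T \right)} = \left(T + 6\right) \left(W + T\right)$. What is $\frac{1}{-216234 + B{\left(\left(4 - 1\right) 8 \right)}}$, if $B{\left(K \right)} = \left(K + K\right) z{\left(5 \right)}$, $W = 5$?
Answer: $- \frac{1}{210954} \approx -4.7404 \cdot 10^{-6}$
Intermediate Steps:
$z{\left(T \right)} = \left(5 + T\right) \left(6 + T\right)$ ($z{\left(T \right)} = \left(T + 6\right) \left(5 + T\right) = \left(6 + T\right) \left(5 + T\right) = \left(5 + T\right) \left(6 + T\right)$)
$B{\left(K \right)} = 220 K$ ($B{\left(K \right)} = \left(K + K\right) \left(30 + 5^{2} + 11 \cdot 5\right) = 2 K \left(30 + 25 + 55\right) = 2 K 110 = 220 K$)
$\frac{1}{-216234 + B{\left(\left(4 - 1\right) 8 \right)}} = \frac{1}{-216234 + 220 \left(4 - 1\right) 8} = \frac{1}{-216234 + 220 \cdot 3 \cdot 8} = \frac{1}{-216234 + 220 \cdot 24} = \frac{1}{-216234 + 5280} = \frac{1}{-210954} = - \frac{1}{210954}$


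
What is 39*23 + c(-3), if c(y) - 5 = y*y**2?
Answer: 875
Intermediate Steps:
c(y) = 5 + y**3 (c(y) = 5 + y*y**2 = 5 + y**3)
39*23 + c(-3) = 39*23 + (5 + (-3)**3) = 897 + (5 - 27) = 897 - 22 = 875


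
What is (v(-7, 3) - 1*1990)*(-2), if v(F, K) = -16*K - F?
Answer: 4062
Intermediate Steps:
v(F, K) = -F - 16*K
(v(-7, 3) - 1*1990)*(-2) = ((-1*(-7) - 16*3) - 1*1990)*(-2) = ((7 - 48) - 1990)*(-2) = (-41 - 1990)*(-2) = -2031*(-2) = 4062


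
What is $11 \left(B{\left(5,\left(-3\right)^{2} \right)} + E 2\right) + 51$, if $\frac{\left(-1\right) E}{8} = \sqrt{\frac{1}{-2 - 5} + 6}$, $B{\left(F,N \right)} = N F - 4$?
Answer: $502 - \frac{176 \sqrt{287}}{7} \approx 76.053$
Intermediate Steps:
$B{\left(F,N \right)} = -4 + F N$ ($B{\left(F,N \right)} = F N - 4 = -4 + F N$)
$E = - \frac{8 \sqrt{287}}{7}$ ($E = - 8 \sqrt{\frac{1}{-2 - 5} + 6} = - 8 \sqrt{\frac{1}{-7} + 6} = - 8 \sqrt{- \frac{1}{7} + 6} = - 8 \sqrt{\frac{41}{7}} = - 8 \frac{\sqrt{287}}{7} = - \frac{8 \sqrt{287}}{7} \approx -19.361$)
$11 \left(B{\left(5,\left(-3\right)^{2} \right)} + E 2\right) + 51 = 11 \left(\left(-4 + 5 \left(-3\right)^{2}\right) + - \frac{8 \sqrt{287}}{7} \cdot 2\right) + 51 = 11 \left(\left(-4 + 5 \cdot 9\right) - \frac{16 \sqrt{287}}{7}\right) + 51 = 11 \left(\left(-4 + 45\right) - \frac{16 \sqrt{287}}{7}\right) + 51 = 11 \left(41 - \frac{16 \sqrt{287}}{7}\right) + 51 = \left(451 - \frac{176 \sqrt{287}}{7}\right) + 51 = 502 - \frac{176 \sqrt{287}}{7}$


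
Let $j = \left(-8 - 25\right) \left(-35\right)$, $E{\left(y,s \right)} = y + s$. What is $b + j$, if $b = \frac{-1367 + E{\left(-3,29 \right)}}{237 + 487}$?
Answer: $\frac{834879}{724} \approx 1153.1$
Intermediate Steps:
$E{\left(y,s \right)} = s + y$
$b = - \frac{1341}{724}$ ($b = \frac{-1367 + \left(29 - 3\right)}{237 + 487} = \frac{-1367 + 26}{724} = \left(-1341\right) \frac{1}{724} = - \frac{1341}{724} \approx -1.8522$)
$j = 1155$ ($j = \left(-33\right) \left(-35\right) = 1155$)
$b + j = - \frac{1341}{724} + 1155 = \frac{834879}{724}$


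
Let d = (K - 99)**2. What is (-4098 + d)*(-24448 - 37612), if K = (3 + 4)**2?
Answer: 99171880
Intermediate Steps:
K = 49 (K = 7**2 = 49)
d = 2500 (d = (49 - 99)**2 = (-50)**2 = 2500)
(-4098 + d)*(-24448 - 37612) = (-4098 + 2500)*(-24448 - 37612) = -1598*(-62060) = 99171880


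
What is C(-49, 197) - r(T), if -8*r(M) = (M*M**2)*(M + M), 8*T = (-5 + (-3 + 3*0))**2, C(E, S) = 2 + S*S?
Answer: 39835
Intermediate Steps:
C(E, S) = 2 + S**2
T = 8 (T = (-5 + (-3 + 3*0))**2/8 = (-5 + (-3 + 0))**2/8 = (-5 - 3)**2/8 = (1/8)*(-8)**2 = (1/8)*64 = 8)
r(M) = -M**4/4 (r(M) = -M*M**2*(M + M)/8 = -M**3*2*M/8 = -M**4/4)
C(-49, 197) - r(T) = (2 + 197**2) - (-1)*8**4/4 = (2 + 38809) - (-1)*4096/4 = 38811 - 1*(-1024) = 38811 + 1024 = 39835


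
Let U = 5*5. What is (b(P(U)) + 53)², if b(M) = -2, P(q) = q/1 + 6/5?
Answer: 2601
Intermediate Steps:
U = 25
P(q) = 6/5 + q (P(q) = q*1 + 6*(⅕) = q + 6/5 = 6/5 + q)
(b(P(U)) + 53)² = (-2 + 53)² = 51² = 2601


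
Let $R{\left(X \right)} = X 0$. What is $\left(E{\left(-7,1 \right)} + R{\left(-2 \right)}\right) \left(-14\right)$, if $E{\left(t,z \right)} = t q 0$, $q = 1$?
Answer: $0$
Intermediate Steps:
$R{\left(X \right)} = 0$
$E{\left(t,z \right)} = 0$ ($E{\left(t,z \right)} = t 1 \cdot 0 = t 0 = 0$)
$\left(E{\left(-7,1 \right)} + R{\left(-2 \right)}\right) \left(-14\right) = \left(0 + 0\right) \left(-14\right) = 0 \left(-14\right) = 0$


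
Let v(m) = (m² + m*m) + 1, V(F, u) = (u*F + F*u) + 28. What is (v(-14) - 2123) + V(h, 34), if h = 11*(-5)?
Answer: -5442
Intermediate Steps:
h = -55
V(F, u) = 28 + 2*F*u (V(F, u) = (F*u + F*u) + 28 = 2*F*u + 28 = 28 + 2*F*u)
v(m) = 1 + 2*m² (v(m) = (m² + m²) + 1 = 2*m² + 1 = 1 + 2*m²)
(v(-14) - 2123) + V(h, 34) = ((1 + 2*(-14)²) - 2123) + (28 + 2*(-55)*34) = ((1 + 2*196) - 2123) + (28 - 3740) = ((1 + 392) - 2123) - 3712 = (393 - 2123) - 3712 = -1730 - 3712 = -5442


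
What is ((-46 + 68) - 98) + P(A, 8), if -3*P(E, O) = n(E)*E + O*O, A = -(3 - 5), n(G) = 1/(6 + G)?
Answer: -1169/12 ≈ -97.417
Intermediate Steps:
A = 2 (A = -1*(-2) = 2)
P(E, O) = -O²/3 - E/(3*(6 + E)) (P(E, O) = -(E/(6 + E) + O*O)/3 = -(E/(6 + E) + O²)/3 = -(O² + E/(6 + E))/3 = -O²/3 - E/(3*(6 + E)))
((-46 + 68) - 98) + P(A, 8) = ((-46 + 68) - 98) + (-1*2 + 8²*(-6 - 1*2))/(3*(6 + 2)) = (22 - 98) + (⅓)*(-2 + 64*(-6 - 2))/8 = -76 + (⅓)*(⅛)*(-2 + 64*(-8)) = -76 + (⅓)*(⅛)*(-2 - 512) = -76 + (⅓)*(⅛)*(-514) = -76 - 257/12 = -1169/12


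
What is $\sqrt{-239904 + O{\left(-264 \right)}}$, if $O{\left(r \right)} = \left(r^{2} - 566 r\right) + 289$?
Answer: $i \sqrt{20495} \approx 143.16 i$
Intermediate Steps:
$O{\left(r \right)} = 289 + r^{2} - 566 r$
$\sqrt{-239904 + O{\left(-264 \right)}} = \sqrt{-239904 + \left(289 + \left(-264\right)^{2} - -149424\right)} = \sqrt{-239904 + \left(289 + 69696 + 149424\right)} = \sqrt{-239904 + 219409} = \sqrt{-20495} = i \sqrt{20495}$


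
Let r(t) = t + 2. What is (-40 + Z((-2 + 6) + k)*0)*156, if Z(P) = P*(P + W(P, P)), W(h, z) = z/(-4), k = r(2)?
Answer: -6240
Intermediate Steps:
r(t) = 2 + t
k = 4 (k = 2 + 2 = 4)
W(h, z) = -z/4 (W(h, z) = z*(-¼) = -z/4)
Z(P) = 3*P²/4 (Z(P) = P*(P - P/4) = P*(3*P/4) = 3*P²/4)
(-40 + Z((-2 + 6) + k)*0)*156 = (-40 + (3*((-2 + 6) + 4)²/4)*0)*156 = (-40 + (3*(4 + 4)²/4)*0)*156 = (-40 + ((¾)*8²)*0)*156 = (-40 + ((¾)*64)*0)*156 = (-40 + 48*0)*156 = (-40 + 0)*156 = -40*156 = -6240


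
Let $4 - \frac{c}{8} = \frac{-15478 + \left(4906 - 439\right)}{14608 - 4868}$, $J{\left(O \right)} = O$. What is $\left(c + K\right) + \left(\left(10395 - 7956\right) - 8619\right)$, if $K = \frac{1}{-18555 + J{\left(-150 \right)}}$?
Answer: $- \frac{11184361553}{1821867} \approx -6139.0$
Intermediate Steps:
$K = - \frac{1}{18705}$ ($K = \frac{1}{-18555 - 150} = \frac{1}{-18705} = - \frac{1}{18705} \approx -5.3462 \cdot 10^{-5}$)
$c = \frac{99942}{2435}$ ($c = 32 - 8 \frac{-15478 + \left(4906 - 439\right)}{14608 - 4868} = 32 - 8 \frac{-15478 + \left(4906 - 439\right)}{9740} = 32 - 8 \left(-15478 + 4467\right) \frac{1}{9740} = 32 - 8 \left(\left(-11011\right) \frac{1}{9740}\right) = 32 - - \frac{22022}{2435} = 32 + \frac{22022}{2435} = \frac{99942}{2435} \approx 41.044$)
$\left(c + K\right) + \left(\left(10395 - 7956\right) - 8619\right) = \left(\frac{99942}{2435} - \frac{1}{18705}\right) + \left(\left(10395 - 7956\right) - 8619\right) = \frac{74776507}{1821867} + \left(2439 - 8619\right) = \frac{74776507}{1821867} - 6180 = - \frac{11184361553}{1821867}$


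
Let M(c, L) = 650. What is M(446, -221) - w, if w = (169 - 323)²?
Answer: -23066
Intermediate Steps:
w = 23716 (w = (-154)² = 23716)
M(446, -221) - w = 650 - 1*23716 = 650 - 23716 = -23066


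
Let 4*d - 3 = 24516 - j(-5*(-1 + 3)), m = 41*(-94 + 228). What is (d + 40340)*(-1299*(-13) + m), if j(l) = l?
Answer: 4160381709/4 ≈ 1.0401e+9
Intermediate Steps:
m = 5494 (m = 41*134 = 5494)
d = 24529/4 (d = ¾ + (24516 - (-5)*(-1 + 3))/4 = ¾ + (24516 - (-5)*2)/4 = ¾ + (24516 - 1*(-10))/4 = ¾ + (24516 + 10)/4 = ¾ + (¼)*24526 = ¾ + 12263/2 = 24529/4 ≈ 6132.3)
(d + 40340)*(-1299*(-13) + m) = (24529/4 + 40340)*(-1299*(-13) + 5494) = 185889*(16887 + 5494)/4 = (185889/4)*22381 = 4160381709/4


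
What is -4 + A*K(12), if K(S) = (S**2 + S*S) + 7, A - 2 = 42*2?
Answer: 25366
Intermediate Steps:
A = 86 (A = 2 + 42*2 = 2 + 84 = 86)
K(S) = 7 + 2*S**2 (K(S) = (S**2 + S**2) + 7 = 2*S**2 + 7 = 7 + 2*S**2)
-4 + A*K(12) = -4 + 86*(7 + 2*12**2) = -4 + 86*(7 + 2*144) = -4 + 86*(7 + 288) = -4 + 86*295 = -4 + 25370 = 25366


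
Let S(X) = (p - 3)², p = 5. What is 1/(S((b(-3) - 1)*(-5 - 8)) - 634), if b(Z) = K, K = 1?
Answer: -1/630 ≈ -0.0015873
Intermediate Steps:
b(Z) = 1
S(X) = 4 (S(X) = (5 - 3)² = 2² = 4)
1/(S((b(-3) - 1)*(-5 - 8)) - 634) = 1/(4 - 634) = 1/(-630) = -1/630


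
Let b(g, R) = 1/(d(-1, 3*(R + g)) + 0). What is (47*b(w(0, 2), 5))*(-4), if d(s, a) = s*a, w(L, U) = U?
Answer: 188/21 ≈ 8.9524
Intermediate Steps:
d(s, a) = a*s
b(g, R) = 1/(-3*R - 3*g) (b(g, R) = 1/((3*(R + g))*(-1) + 0) = 1/((3*R + 3*g)*(-1) + 0) = 1/((-3*R - 3*g) + 0) = 1/(-3*R - 3*g))
(47*b(w(0, 2), 5))*(-4) = (47*(1/(3*(-1*5 - 1*2))))*(-4) = (47*(1/(3*(-5 - 2))))*(-4) = (47*((⅓)/(-7)))*(-4) = (47*((⅓)*(-⅐)))*(-4) = (47*(-1/21))*(-4) = -47/21*(-4) = 188/21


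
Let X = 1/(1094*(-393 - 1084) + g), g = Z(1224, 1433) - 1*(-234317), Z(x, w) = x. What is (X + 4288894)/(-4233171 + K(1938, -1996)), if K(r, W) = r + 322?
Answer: -5919947521517/5839913760567 ≈ -1.0137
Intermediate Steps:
K(r, W) = 322 + r
g = 235541 (g = 1224 - 1*(-234317) = 1224 + 234317 = 235541)
X = -1/1380297 (X = 1/(1094*(-393 - 1084) + 235541) = 1/(1094*(-1477) + 235541) = 1/(-1615838 + 235541) = 1/(-1380297) = -1/1380297 ≈ -7.2448e-7)
(X + 4288894)/(-4233171 + K(1938, -1996)) = (-1/1380297 + 4288894)/(-4233171 + (322 + 1938)) = 5919947521517/(1380297*(-4233171 + 2260)) = (5919947521517/1380297)/(-4230911) = (5919947521517/1380297)*(-1/4230911) = -5919947521517/5839913760567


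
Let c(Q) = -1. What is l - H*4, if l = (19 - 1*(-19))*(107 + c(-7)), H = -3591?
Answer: 18392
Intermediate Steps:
l = 4028 (l = (19 - 1*(-19))*(107 - 1) = (19 + 19)*106 = 38*106 = 4028)
l - H*4 = 4028 - (-3591)*4 = 4028 - 1*(-14364) = 4028 + 14364 = 18392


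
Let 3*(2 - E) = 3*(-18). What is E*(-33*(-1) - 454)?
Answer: -8420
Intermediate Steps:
E = 20 (E = 2 - (-18) = 2 - 1/3*(-54) = 2 + 18 = 20)
E*(-33*(-1) - 454) = 20*(-33*(-1) - 454) = 20*(33 - 454) = 20*(-421) = -8420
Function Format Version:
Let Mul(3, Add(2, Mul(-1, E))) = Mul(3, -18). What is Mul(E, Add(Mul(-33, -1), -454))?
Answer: -8420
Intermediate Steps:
E = 20 (E = Add(2, Mul(Rational(-1, 3), Mul(3, -18))) = Add(2, Mul(Rational(-1, 3), -54)) = Add(2, 18) = 20)
Mul(E, Add(Mul(-33, -1), -454)) = Mul(20, Add(Mul(-33, -1), -454)) = Mul(20, Add(33, -454)) = Mul(20, -421) = -8420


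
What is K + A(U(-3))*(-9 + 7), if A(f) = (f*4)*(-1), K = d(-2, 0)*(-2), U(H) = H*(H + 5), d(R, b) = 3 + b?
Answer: -54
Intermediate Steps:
U(H) = H*(5 + H)
K = -6 (K = (3 + 0)*(-2) = 3*(-2) = -6)
A(f) = -4*f (A(f) = (4*f)*(-1) = -4*f)
K + A(U(-3))*(-9 + 7) = -6 + (-(-12)*(5 - 3))*(-9 + 7) = -6 - (-12)*2*(-2) = -6 - 4*(-6)*(-2) = -6 + 24*(-2) = -6 - 48 = -54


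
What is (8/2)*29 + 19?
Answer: 135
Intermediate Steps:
(8/2)*29 + 19 = (8*(½))*29 + 19 = 4*29 + 19 = 116 + 19 = 135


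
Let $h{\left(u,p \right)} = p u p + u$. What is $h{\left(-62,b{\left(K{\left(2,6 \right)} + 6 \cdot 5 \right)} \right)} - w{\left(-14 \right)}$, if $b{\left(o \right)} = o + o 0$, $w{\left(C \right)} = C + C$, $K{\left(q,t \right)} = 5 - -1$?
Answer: $-80386$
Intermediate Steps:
$K{\left(q,t \right)} = 6$ ($K{\left(q,t \right)} = 5 + 1 = 6$)
$w{\left(C \right)} = 2 C$
$b{\left(o \right)} = o$ ($b{\left(o \right)} = o + 0 = o$)
$h{\left(u,p \right)} = u + u p^{2}$ ($h{\left(u,p \right)} = u p^{2} + u = u + u p^{2}$)
$h{\left(-62,b{\left(K{\left(2,6 \right)} + 6 \cdot 5 \right)} \right)} - w{\left(-14 \right)} = - 62 \left(1 + \left(6 + 6 \cdot 5\right)^{2}\right) - 2 \left(-14\right) = - 62 \left(1 + \left(6 + 30\right)^{2}\right) - -28 = - 62 \left(1 + 36^{2}\right) + 28 = - 62 \left(1 + 1296\right) + 28 = \left(-62\right) 1297 + 28 = -80414 + 28 = -80386$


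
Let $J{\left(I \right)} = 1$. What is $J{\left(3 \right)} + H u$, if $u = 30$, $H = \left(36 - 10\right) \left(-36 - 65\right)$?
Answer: $-78779$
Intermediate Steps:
$H = -2626$ ($H = 26 \left(-101\right) = -2626$)
$J{\left(3 \right)} + H u = 1 - 78780 = -78779$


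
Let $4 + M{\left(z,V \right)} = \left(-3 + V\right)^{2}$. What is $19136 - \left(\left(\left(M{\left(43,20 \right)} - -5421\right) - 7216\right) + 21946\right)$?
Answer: $-1300$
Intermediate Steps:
$M{\left(z,V \right)} = -4 + \left(-3 + V\right)^{2}$
$19136 - \left(\left(\left(M{\left(43,20 \right)} - -5421\right) - 7216\right) + 21946\right) = 19136 - \left(\left(\left(\left(-4 + \left(-3 + 20\right)^{2}\right) - -5421\right) - 7216\right) + 21946\right) = 19136 - \left(\left(\left(\left(-4 + 17^{2}\right) + 5421\right) - 7216\right) + 21946\right) = 19136 - \left(\left(\left(\left(-4 + 289\right) + 5421\right) - 7216\right) + 21946\right) = 19136 - \left(\left(\left(285 + 5421\right) - 7216\right) + 21946\right) = 19136 - \left(\left(5706 - 7216\right) + 21946\right) = 19136 - \left(-1510 + 21946\right) = 19136 - 20436 = -1300$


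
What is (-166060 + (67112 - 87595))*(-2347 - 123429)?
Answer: 23462632368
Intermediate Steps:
(-166060 + (67112 - 87595))*(-2347 - 123429) = (-166060 - 20483)*(-125776) = -186543*(-125776) = 23462632368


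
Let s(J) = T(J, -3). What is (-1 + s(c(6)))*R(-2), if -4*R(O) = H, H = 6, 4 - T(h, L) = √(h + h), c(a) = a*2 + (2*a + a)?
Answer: -9/2 + 3*√15 ≈ 7.1189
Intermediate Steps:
c(a) = 5*a (c(a) = 2*a + 3*a = 5*a)
T(h, L) = 4 - √2*√h (T(h, L) = 4 - √(h + h) = 4 - √(2*h) = 4 - √2*√h)
s(J) = 4 - √2*√J
R(O) = -3/2 (R(O) = -¼*6 = -3/2)
(-1 + s(c(6)))*R(-2) = (-1 + (4 - √2*√(5*6)))*(-3/2) = (-1 + (4 - √2*√30))*(-3/2) = (-1 + (4 - 2*√15))*(-3/2) = (3 - 2*√15)*(-3/2) = -9/2 + 3*√15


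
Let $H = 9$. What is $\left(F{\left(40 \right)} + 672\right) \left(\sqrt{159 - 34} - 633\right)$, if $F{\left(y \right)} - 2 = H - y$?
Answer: $-407019 + 3215 \sqrt{5} \approx -3.9983 \cdot 10^{5}$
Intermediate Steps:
$F{\left(y \right)} = 11 - y$ ($F{\left(y \right)} = 2 - \left(-9 + y\right) = 11 - y$)
$\left(F{\left(40 \right)} + 672\right) \left(\sqrt{159 - 34} - 633\right) = \left(\left(11 - 40\right) + 672\right) \left(\sqrt{159 - 34} - 633\right) = \left(\left(11 - 40\right) + 672\right) \left(\sqrt{125} - 633\right) = \left(-29 + 672\right) \left(5 \sqrt{5} - 633\right) = 643 \left(-633 + 5 \sqrt{5}\right) = -407019 + 3215 \sqrt{5}$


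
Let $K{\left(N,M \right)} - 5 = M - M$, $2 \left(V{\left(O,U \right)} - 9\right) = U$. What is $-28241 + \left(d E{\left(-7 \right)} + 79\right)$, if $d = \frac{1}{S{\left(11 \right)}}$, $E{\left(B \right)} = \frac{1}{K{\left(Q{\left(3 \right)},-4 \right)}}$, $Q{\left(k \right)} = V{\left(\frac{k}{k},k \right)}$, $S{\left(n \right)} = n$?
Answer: $- \frac{1548909}{55} \approx -28162.0$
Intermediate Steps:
$V{\left(O,U \right)} = 9 + \frac{U}{2}$
$Q{\left(k \right)} = 9 + \frac{k}{2}$
$K{\left(N,M \right)} = 5$ ($K{\left(N,M \right)} = 5 + \left(M - M\right) = 5 + 0 = 5$)
$E{\left(B \right)} = \frac{1}{5}$
$d = \frac{1}{11} \approx 0.090909$
$-28241 + \left(d E{\left(-7 \right)} + 79\right) = -28241 + \left(\frac{1}{11} \cdot \frac{1}{5} + 79\right) = -28241 + \left(\frac{1}{55} + 79\right) = -28241 + \frac{4346}{55} = - \frac{1548909}{55}$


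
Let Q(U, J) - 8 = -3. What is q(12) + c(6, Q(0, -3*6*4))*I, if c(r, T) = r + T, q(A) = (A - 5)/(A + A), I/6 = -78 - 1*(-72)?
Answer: -9497/24 ≈ -395.71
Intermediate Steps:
I = -36 (I = 6*(-78 - 1*(-72)) = 6*(-78 + 72) = 6*(-6) = -36)
Q(U, J) = 5 (Q(U, J) = 8 - 3 = 5)
q(A) = (-5 + A)/(2*A) (q(A) = (-5 + A)/((2*A)) = (-5 + A)*(1/(2*A)) = (-5 + A)/(2*A))
c(r, T) = T + r
q(12) + c(6, Q(0, -3*6*4))*I = (½)*(-5 + 12)/12 + (5 + 6)*(-36) = (½)*(1/12)*7 + 11*(-36) = 7/24 - 396 = -9497/24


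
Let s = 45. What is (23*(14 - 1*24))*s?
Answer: -10350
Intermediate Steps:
(23*(14 - 1*24))*s = (23*(14 - 1*24))*45 = (23*(14 - 24))*45 = (23*(-10))*45 = -230*45 = -10350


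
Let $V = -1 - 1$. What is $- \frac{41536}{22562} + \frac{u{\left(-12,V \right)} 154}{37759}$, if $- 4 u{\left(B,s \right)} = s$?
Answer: $- \frac{783310275}{425959279} \approx -1.8389$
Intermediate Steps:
$V = -2$
$u{\left(B,s \right)} = - \frac{s}{4}$
$- \frac{41536}{22562} + \frac{u{\left(-12,V \right)} 154}{37759} = - \frac{41536}{22562} + \frac{\left(- \frac{1}{4}\right) \left(-2\right) 154}{37759} = \left(-41536\right) \frac{1}{22562} + \frac{1}{2} \cdot 154 \cdot \frac{1}{37759} = - \frac{20768}{11281} + 77 \cdot \frac{1}{37759} = - \frac{20768}{11281} + \frac{77}{37759} = - \frac{783310275}{425959279}$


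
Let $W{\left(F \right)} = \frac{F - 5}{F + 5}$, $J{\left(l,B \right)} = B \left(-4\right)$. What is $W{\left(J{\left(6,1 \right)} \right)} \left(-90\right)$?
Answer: $810$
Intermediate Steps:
$J{\left(l,B \right)} = - 4 B$
$W{\left(F \right)} = \frac{-5 + F}{5 + F}$
$W{\left(J{\left(6,1 \right)} \right)} \left(-90\right) = \frac{-5 - 4}{5 - 4} \left(-90\right) = 1^{-1} \left(-9\right) \left(-90\right) = 1 \left(-9\right) \left(-90\right) = \left(-9\right) \left(-90\right) = 810$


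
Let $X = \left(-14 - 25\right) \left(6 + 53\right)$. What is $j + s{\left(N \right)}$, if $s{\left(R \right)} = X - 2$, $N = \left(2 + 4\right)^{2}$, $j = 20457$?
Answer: $18154$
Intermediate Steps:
$N = 36$ ($N = 6^{2} = 36$)
$X = -2301$ ($X = \left(-39\right) 59 = -2301$)
$s{\left(R \right)} = -2303$ ($s{\left(R \right)} = -2301 - 2 = -2303$)
$j + s{\left(N \right)} = 20457 - 2303 = 18154$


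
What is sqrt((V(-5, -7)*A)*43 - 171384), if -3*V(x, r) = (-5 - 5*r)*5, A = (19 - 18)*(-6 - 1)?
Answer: I*sqrt(156334) ≈ 395.39*I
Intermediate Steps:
A = -7 (A = 1*(-7) = -7)
V(x, r) = 25/3 + 25*r/3 (V(x, r) = -(-5 - 5*r)*5/3 = -(-25 - 25*r)/3 = 25/3 + 25*r/3)
sqrt((V(-5, -7)*A)*43 - 171384) = sqrt(((25/3 + (25/3)*(-7))*(-7))*43 - 171384) = sqrt(((25/3 - 175/3)*(-7))*43 - 171384) = sqrt(-50*(-7)*43 - 171384) = sqrt(350*43 - 171384) = sqrt(15050 - 171384) = sqrt(-156334) = I*sqrt(156334)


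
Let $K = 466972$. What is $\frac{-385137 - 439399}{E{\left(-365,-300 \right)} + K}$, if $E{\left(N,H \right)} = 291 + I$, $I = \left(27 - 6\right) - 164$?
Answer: $- \frac{103067}{58390} \approx -1.7651$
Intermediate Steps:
$I = -143$ ($I = 21 - 164 = -143$)
$E{\left(N,H \right)} = 148$ ($E{\left(N,H \right)} = 291 - 143 = 148$)
$\frac{-385137 - 439399}{E{\left(-365,-300 \right)} + K} = \frac{-385137 - 439399}{148 + 466972} = - \frac{824536}{467120} = \left(-824536\right) \frac{1}{467120} = - \frac{103067}{58390}$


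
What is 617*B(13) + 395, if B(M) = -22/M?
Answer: -8439/13 ≈ -649.15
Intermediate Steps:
617*B(13) + 395 = 617*(-22/13) + 395 = -13574/13 + 395 = -8439/13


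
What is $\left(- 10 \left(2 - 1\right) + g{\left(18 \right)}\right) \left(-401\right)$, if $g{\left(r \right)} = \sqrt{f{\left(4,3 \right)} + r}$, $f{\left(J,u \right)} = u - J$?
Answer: $4010 - 401 \sqrt{17} \approx 2356.6$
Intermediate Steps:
$g{\left(r \right)} = \sqrt{-1 + r}$ ($g{\left(r \right)} = \sqrt{\left(3 - 4\right) + r} = \sqrt{-1 + r}$)
$\left(- 10 \left(2 - 1\right) + g{\left(18 \right)}\right) \left(-401\right) = \left(- 10 \left(2 - 1\right) + \sqrt{-1 + 18}\right) \left(-401\right) = \left(\left(-10\right) 1 + \sqrt{17}\right) \left(-401\right) = \left(-10 + \sqrt{17}\right) \left(-401\right) = 4010 - 401 \sqrt{17}$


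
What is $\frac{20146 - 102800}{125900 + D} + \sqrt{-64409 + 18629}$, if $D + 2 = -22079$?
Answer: $- \frac{4862}{6107} + 2 i \sqrt{11445} \approx -0.79614 + 213.96 i$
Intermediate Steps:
$D = -22081$ ($D = -2 - 22079 = -22081$)
$\frac{20146 - 102800}{125900 + D} + \sqrt{-64409 + 18629} = \frac{20146 - 102800}{125900 - 22081} + \sqrt{-64409 + 18629} = - \frac{82654}{103819} + \sqrt{-45780} = \left(-82654\right) \frac{1}{103819} + 2 i \sqrt{11445} = - \frac{4862}{6107} + 2 i \sqrt{11445}$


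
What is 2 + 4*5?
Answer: 22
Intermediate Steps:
2 + 4*5 = 2 + 20 = 22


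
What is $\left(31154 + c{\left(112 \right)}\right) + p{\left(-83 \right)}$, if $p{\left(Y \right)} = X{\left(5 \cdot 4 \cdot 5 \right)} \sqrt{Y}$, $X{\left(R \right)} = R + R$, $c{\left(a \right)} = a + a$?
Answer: $31378 + 200 i \sqrt{83} \approx 31378.0 + 1822.1 i$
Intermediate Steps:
$c{\left(a \right)} = 2 a$
$X{\left(R \right)} = 2 R$
$p{\left(Y \right)} = 200 \sqrt{Y}$ ($p{\left(Y \right)} = 2 \cdot 5 \cdot 4 \cdot 5 \sqrt{Y} = 2 \cdot 20 \cdot 5 \sqrt{Y} = 2 \cdot 100 \sqrt{Y} = 200 \sqrt{Y}$)
$\left(31154 + c{\left(112 \right)}\right) + p{\left(-83 \right)} = \left(31154 + 2 \cdot 112\right) + 200 \sqrt{-83} = \left(31154 + 224\right) + 200 i \sqrt{83} = 31378 + 200 i \sqrt{83}$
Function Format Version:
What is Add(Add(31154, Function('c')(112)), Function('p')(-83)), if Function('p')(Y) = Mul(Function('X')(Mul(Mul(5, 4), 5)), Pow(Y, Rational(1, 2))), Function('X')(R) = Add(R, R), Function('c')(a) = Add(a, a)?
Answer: Add(31378, Mul(200, I, Pow(83, Rational(1, 2)))) ≈ Add(31378., Mul(1822.1, I))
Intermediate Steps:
Function('c')(a) = Mul(2, a)
Function('X')(R) = Mul(2, R)
Function('p')(Y) = Mul(200, Pow(Y, Rational(1, 2))) (Function('p')(Y) = Mul(Mul(2, Mul(Mul(5, 4), 5)), Pow(Y, Rational(1, 2))) = Mul(Mul(2, Mul(20, 5)), Pow(Y, Rational(1, 2))) = Mul(Mul(2, 100), Pow(Y, Rational(1, 2))) = Mul(200, Pow(Y, Rational(1, 2))))
Add(Add(31154, Function('c')(112)), Function('p')(-83)) = Add(Add(31154, Mul(2, 112)), Mul(200, Pow(-83, Rational(1, 2)))) = Add(Add(31154, 224), Mul(200, Mul(I, Pow(83, Rational(1, 2))))) = Add(31378, Mul(200, I, Pow(83, Rational(1, 2))))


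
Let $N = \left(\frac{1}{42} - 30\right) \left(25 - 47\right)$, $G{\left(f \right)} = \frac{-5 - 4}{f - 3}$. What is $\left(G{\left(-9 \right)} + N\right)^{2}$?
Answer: $\frac{3075700681}{7056} \approx 4.359 \cdot 10^{5}$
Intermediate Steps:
$G{\left(f \right)} = - \frac{9}{-3 + f}$
$N = \frac{13849}{21}$ ($N = \left(\frac{1}{42} - 30\right) \left(-22\right) = \left(- \frac{1259}{42}\right) \left(-22\right) = \frac{13849}{21} \approx 659.48$)
$\left(G{\left(-9 \right)} + N\right)^{2} = \left(- \frac{9}{-3 - 9} + \frac{13849}{21}\right)^{2} = \left(- \frac{9}{-12} + \frac{13849}{21}\right)^{2} = \left(\left(-9\right) \left(- \frac{1}{12}\right) + \frac{13849}{21}\right)^{2} = \left(\frac{3}{4} + \frac{13849}{21}\right)^{2} = \left(\frac{55459}{84}\right)^{2} = \frac{3075700681}{7056}$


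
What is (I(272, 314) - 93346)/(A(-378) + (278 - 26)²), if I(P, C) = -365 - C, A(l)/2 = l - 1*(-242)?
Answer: -94025/63232 ≈ -1.4870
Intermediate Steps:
A(l) = 484 + 2*l (A(l) = 2*(l - 1*(-242)) = 2*(l + 242) = 2*(242 + l) = 484 + 2*l)
(I(272, 314) - 93346)/(A(-378) + (278 - 26)²) = ((-365 - 1*314) - 93346)/((484 + 2*(-378)) + (278 - 26)²) = ((-365 - 314) - 93346)/((484 - 756) + 252²) = (-679 - 93346)/(-272 + 63504) = -94025/63232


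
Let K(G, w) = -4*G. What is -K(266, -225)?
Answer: 1064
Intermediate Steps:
-K(266, -225) = -(-4)*266 = -1*(-1064) = 1064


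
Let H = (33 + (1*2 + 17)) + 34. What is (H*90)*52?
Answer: 402480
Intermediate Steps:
H = 86 (H = (33 + (2 + 17)) + 34 = (33 + 19) + 34 = 52 + 34 = 86)
(H*90)*52 = (86*90)*52 = 7740*52 = 402480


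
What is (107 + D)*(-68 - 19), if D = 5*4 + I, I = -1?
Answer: -10962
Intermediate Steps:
D = 19 (D = 5*4 - 1 = 20 - 1 = 19)
(107 + D)*(-68 - 19) = (107 + 19)*(-68 - 19) = 126*(-87) = -10962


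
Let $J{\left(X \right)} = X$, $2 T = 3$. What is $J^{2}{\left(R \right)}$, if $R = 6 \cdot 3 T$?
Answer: $729$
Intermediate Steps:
$T = \frac{3}{2}$ ($T = \frac{1}{2} \cdot 3 = \frac{3}{2} \approx 1.5$)
$R = 27$ ($R = 6 \cdot 3 \cdot \frac{3}{2} = 18 \cdot \frac{3}{2} = 27$)
$J^{2}{\left(R \right)} = 27^{2} = 729$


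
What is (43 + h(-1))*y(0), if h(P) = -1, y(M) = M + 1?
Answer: 42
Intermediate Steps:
y(M) = 1 + M
(43 + h(-1))*y(0) = (43 - 1)*(1 + 0) = 42*1 = 42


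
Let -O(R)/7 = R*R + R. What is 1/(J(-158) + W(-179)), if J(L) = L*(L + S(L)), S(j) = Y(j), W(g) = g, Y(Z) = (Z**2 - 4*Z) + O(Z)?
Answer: 1/23416053 ≈ 4.2706e-8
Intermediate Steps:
O(R) = -7*R - 7*R**2 (O(R) = -7*(R*R + R) = -7*(R**2 + R) = -7*(R + R**2) = -7*R - 7*R**2)
Y(Z) = Z**2 - 4*Z - 7*Z*(1 + Z) (Y(Z) = (Z**2 - 4*Z) - 7*Z*(1 + Z) = Z**2 - 4*Z - 7*Z*(1 + Z))
S(j) = j*(-11 - 6*j)
J(L) = L*(L + L*(-11 - 6*L))
1/(J(-158) + W(-179)) = 1/((-158)**2*(-10 - 6*(-158)) - 179) = 1/(24964*(-10 + 948) - 179) = 1/(24964*938 - 179) = 1/(23416232 - 179) = 1/23416053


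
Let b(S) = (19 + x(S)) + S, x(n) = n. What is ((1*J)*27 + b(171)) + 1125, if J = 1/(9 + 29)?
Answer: 56495/38 ≈ 1486.7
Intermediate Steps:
J = 1/38 ≈ 0.026316
b(S) = 19 + 2*S (b(S) = (19 + S) + S = 19 + 2*S)
((1*J)*27 + b(171)) + 1125 = ((1*(1/38))*27 + (19 + 2*171)) + 1125 = ((1/38)*27 + (19 + 342)) + 1125 = (27/38 + 361) + 1125 = 13745/38 + 1125 = 56495/38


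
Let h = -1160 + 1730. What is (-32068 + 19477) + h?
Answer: -12021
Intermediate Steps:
h = 570
(-32068 + 19477) + h = (-32068 + 19477) + 570 = -12591 + 570 = -12021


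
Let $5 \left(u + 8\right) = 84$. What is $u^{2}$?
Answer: $\frac{1936}{25} \approx 77.44$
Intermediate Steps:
$u = \frac{44}{5}$ ($u = -8 + \frac{1}{5} \cdot 84 = -8 + \frac{84}{5} = \frac{44}{5} \approx 8.8$)
$u^{2} = \left(\frac{44}{5}\right)^{2} = \frac{1936}{25}$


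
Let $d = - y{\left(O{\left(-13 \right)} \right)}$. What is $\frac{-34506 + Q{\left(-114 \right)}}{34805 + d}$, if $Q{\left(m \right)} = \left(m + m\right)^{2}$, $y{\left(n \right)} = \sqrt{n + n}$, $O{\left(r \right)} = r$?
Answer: $\frac{202773930}{403796017} + \frac{5826 i \sqrt{26}}{403796017} \approx 0.50217 + 7.3569 \cdot 10^{-5} i$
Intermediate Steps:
$y{\left(n \right)} = \sqrt{2} \sqrt{n}$ ($y{\left(n \right)} = \sqrt{2 n} = \sqrt{2} \sqrt{n}$)
$d = - i \sqrt{26}$ ($d = - \sqrt{2} \sqrt{-13} = - \sqrt{2} i \sqrt{13} = - i \sqrt{26} \approx - 5.099 i$)
$Q{\left(m \right)} = 4 m^{2}$ ($Q{\left(m \right)} = \left(2 m\right)^{2} = 4 m^{2}$)
$\frac{-34506 + Q{\left(-114 \right)}}{34805 + d} = \frac{-34506 + 4 \left(-114\right)^{2}}{34805 - i \sqrt{26}} = \frac{-34506 + 4 \cdot 12996}{34805 - i \sqrt{26}} = \frac{-34506 + 51984}{34805 - i \sqrt{26}} = \frac{17478}{34805 - i \sqrt{26}}$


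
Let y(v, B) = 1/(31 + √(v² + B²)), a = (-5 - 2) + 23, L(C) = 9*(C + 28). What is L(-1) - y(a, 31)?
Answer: 62239/256 - √1217/256 ≈ 242.98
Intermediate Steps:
L(C) = 252 + 9*C (L(C) = 9*(28 + C) = 252 + 9*C)
a = 16 (a = -7 + 23 = 16)
y(v, B) = 1/(31 + √(B² + v²))
L(-1) - y(a, 31) = (252 + 9*(-1)) - 1/(31 + √(31² + 16²)) = (252 - 9) - 1/(31 + √(961 + 256)) = 243 - 1/(31 + √1217)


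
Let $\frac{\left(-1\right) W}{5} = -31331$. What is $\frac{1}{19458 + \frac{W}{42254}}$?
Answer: $\frac{42254}{822334987} \approx 5.1383 \cdot 10^{-5}$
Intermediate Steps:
$W = 156655$ ($W = \left(-5\right) \left(-31331\right) = 156655$)
$\frac{1}{19458 + \frac{W}{42254}} = \frac{1}{19458 + \frac{156655}{42254}} = \frac{1}{\frac{822334987}{42254}} = \frac{42254}{822334987}$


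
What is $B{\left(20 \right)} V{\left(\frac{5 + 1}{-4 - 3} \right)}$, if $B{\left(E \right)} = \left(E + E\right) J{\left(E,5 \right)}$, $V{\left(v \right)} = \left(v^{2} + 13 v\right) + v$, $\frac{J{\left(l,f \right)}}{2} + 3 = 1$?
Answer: $\frac{88320}{49} \approx 1802.4$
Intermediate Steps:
$J{\left(l,f \right)} = -4$ ($J{\left(l,f \right)} = -6 + 2 \cdot 1 = -6 + 2 = -4$)
$V{\left(v \right)} = v^{2} + 14 v$
$B{\left(E \right)} = - 8 E$ ($B{\left(E \right)} = \left(E + E\right) \left(-4\right) = 2 E \left(-4\right) = - 8 E$)
$B{\left(20 \right)} V{\left(\frac{5 + 1}{-4 - 3} \right)} = \left(-8\right) 20 \frac{5 + 1}{-4 - 3} \left(14 + \frac{5 + 1}{-4 - 3}\right) = - 160 \frac{6}{-7} \left(14 + \frac{6}{-7}\right) = - 160 \cdot 6 \left(- \frac{1}{7}\right) \left(14 + 6 \left(- \frac{1}{7}\right)\right) = - 160 \left(- \frac{6 \left(14 - \frac{6}{7}\right)}{7}\right) = - 160 \left(\left(- \frac{6}{7}\right) \frac{92}{7}\right) = \left(-160\right) \left(- \frac{552}{49}\right) = \frac{88320}{49}$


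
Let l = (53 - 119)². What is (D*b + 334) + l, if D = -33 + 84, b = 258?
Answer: 17848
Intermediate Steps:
D = 51
l = 4356 (l = (-66)² = 4356)
(D*b + 334) + l = (51*258 + 334) + 4356 = (13158 + 334) + 4356 = 13492 + 4356 = 17848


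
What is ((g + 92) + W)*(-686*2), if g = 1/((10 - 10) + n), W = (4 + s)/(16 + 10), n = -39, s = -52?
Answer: -4822580/39 ≈ -1.2366e+5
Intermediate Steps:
W = -24/13 (W = (4 - 52)/(16 + 10) = -48/26 = -48*1/26 = -24/13 ≈ -1.8462)
g = -1/39 (g = 1/((10 - 10) - 39) = 1/(0 - 39) = 1/(-39) = -1/39 ≈ -0.025641)
((g + 92) + W)*(-686*2) = ((-1/39 + 92) - 24/13)*(-686*2) = (3587/39 - 24/13)*(-1372) = (3515/39)*(-1372) = -4822580/39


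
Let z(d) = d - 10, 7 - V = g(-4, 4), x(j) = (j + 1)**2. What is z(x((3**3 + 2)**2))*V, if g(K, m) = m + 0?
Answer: 2126862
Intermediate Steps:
x(j) = (1 + j)**2
g(K, m) = m
V = 3 (V = 7 - 1*4 = 7 - 4 = 3)
z(d) = -10 + d
z(x((3**3 + 2)**2))*V = (-10 + (1 + (3**3 + 2)**2)**2)*3 = (-10 + (1 + (27 + 2)**2)**2)*3 = (-10 + (1 + 29**2)**2)*3 = (-10 + (1 + 841)**2)*3 = (-10 + 842**2)*3 = (-10 + 708964)*3 = 708954*3 = 2126862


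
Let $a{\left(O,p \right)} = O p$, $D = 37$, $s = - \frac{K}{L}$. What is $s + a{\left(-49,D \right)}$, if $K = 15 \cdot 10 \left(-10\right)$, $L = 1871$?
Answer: $- \frac{3390623}{1871} \approx -1812.2$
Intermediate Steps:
$K = -1500$ ($K = 150 \left(-10\right) = -1500$)
$s = \frac{1500}{1871}$ ($s = - \frac{-1500}{1871} = \left(-1\right) \left(- \frac{1500}{1871}\right) = \frac{1500}{1871} \approx 0.80171$)
$s + a{\left(-49,D \right)} = \frac{1500}{1871} - 1813 = - \frac{3390623}{1871}$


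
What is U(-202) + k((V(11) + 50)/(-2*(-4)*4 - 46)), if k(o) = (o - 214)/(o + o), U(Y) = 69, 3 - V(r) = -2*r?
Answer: 13421/150 ≈ 89.473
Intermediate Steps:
V(r) = 3 + 2*r (V(r) = 3 - (-2)*r = 3 + 2*r)
k(o) = (-214 + o)/(2*o) (k(o) = (-214 + o)/((2*o)) = (-214 + o)*(1/(2*o)) = (-214 + o)/(2*o))
U(-202) + k((V(11) + 50)/(-2*(-4)*4 - 46)) = 69 + (-214 + ((3 + 2*11) + 50)/(-2*(-4)*4 - 46))/(2*((((3 + 2*11) + 50)/(-2*(-4)*4 - 46)))) = 69 + (-214 + ((3 + 22) + 50)/(8*4 - 46))/(2*((((3 + 22) + 50)/(8*4 - 46)))) = 69 + (-214 + (25 + 50)/(32 - 46))/(2*(((25 + 50)/(32 - 46)))) = 69 + (-214 + 75/(-14))/(2*((75/(-14)))) = 69 + (-214 + 75*(-1/14))/(2*((75*(-1/14)))) = 69 + (-214 - 75/14)/(2*(-75/14)) = 69 + (1/2)*(-14/75)*(-3071/14) = 69 + 3071/150 = 13421/150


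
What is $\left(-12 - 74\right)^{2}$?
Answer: $7396$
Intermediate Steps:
$\left(-12 - 74\right)^{2} = \left(-86\right)^{2} = 7396$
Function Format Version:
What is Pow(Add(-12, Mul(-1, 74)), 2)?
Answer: 7396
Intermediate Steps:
Pow(Add(-12, Mul(-1, 74)), 2) = Pow(Add(-12, -74), 2) = Pow(-86, 2) = 7396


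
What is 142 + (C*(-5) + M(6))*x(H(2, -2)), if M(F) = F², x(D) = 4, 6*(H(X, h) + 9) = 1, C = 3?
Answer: 226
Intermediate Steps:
H(X, h) = -53/6 (H(X, h) = -9 + (⅙)*1 = -9 + ⅙ = -53/6)
142 + (C*(-5) + M(6))*x(H(2, -2)) = 142 + (3*(-5) + 6²)*4 = 142 + (-15 + 36)*4 = 142 + 21*4 = 142 + 84 = 226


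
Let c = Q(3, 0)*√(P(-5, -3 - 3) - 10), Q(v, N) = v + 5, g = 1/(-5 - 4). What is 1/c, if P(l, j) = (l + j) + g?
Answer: -3*I*√190/1520 ≈ -0.027205*I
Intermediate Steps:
g = -⅑ (g = 1/(-9) = -⅑ ≈ -0.11111)
Q(v, N) = 5 + v
P(l, j) = -⅑ + j + l (P(l, j) = (l + j) - ⅑ = (j + l) - ⅑ = -⅑ + j + l)
c = 8*I*√190/3 (c = (5 + 3)*√((-⅑ + (-3 - 3) - 5) - 10) = 8*√((-⅑ - 6 - 5) - 10) = 8*√(-100/9 - 10) = 8*√(-190/9) = 8*(I*√190/3) = 8*I*√190/3 ≈ 36.757*I)
1/c = 1/(8*I*√190/3) = -3*I*√190/1520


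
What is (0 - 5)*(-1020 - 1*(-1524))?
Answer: -2520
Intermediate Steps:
(0 - 5)*(-1020 - 1*(-1524)) = -5*(-1020 + 1524) = -5*504 = -2520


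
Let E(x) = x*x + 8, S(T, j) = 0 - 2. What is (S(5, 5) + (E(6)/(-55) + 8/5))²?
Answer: 36/25 ≈ 1.4400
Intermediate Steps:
S(T, j) = -2
E(x) = 8 + x² (E(x) = x² + 8 = 8 + x²)
(S(5, 5) + (E(6)/(-55) + 8/5))² = (-2 + ((8 + 6²)/(-55) + 8/5))² = (-2 + ((8 + 36)*(-1/55) + 8*(⅕)))² = (-2 + (44*(-1/55) + 8/5))² = (-2 + (-⅘ + 8/5))² = (-2 + ⅘)² = (-6/5)² = 36/25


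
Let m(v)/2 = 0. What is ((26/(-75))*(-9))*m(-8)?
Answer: 0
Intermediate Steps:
m(v) = 0 (m(v) = 2*0 = 0)
((26/(-75))*(-9))*m(-8) = ((26/(-75))*(-9))*0 = ((26*(-1/75))*(-9))*0 = -26/75*(-9)*0 = (78/25)*0 = 0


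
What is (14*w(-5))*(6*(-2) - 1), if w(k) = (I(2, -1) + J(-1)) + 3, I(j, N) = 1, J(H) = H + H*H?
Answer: -728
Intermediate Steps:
J(H) = H + H²
w(k) = 4 (w(k) = (1 - (1 - 1)) + 3 = (1 - 1*0) + 3 = (1 + 0) + 3 = 1 + 3 = 4)
(14*w(-5))*(6*(-2) - 1) = (14*4)*(6*(-2) - 1) = 56*(-12 - 1) = 56*(-13) = -728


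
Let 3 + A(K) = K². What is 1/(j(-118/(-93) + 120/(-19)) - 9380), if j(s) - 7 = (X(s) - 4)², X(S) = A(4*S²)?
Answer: 95036929410430716321429441/10227182257874522054111327201618068 ≈ 9.2926e-9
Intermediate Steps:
A(K) = -3 + K²
X(S) = -3 + 16*S⁴ (X(S) = -3 + (4*S²)² = -3 + 16*S⁴)
j(s) = 7 + (-7 + 16*s⁴)² (j(s) = 7 + ((-3 + 16*s⁴) - 4)² = 7 + (-7 + 16*s⁴)²)
1/(j(-118/(-93) + 120/(-19)) - 9380) = 1/((7 + (-7 + 16*(-118/(-93) + 120/(-19))⁴)²) - 9380) = 1/((7 + (-7 + 16*(-118*(-1/93) + 120*(-1/19))⁴)²) - 9380) = 1/((7 + (-7 + 16*(118/93 - 120/19)⁴)²) - 9380) = 1/((7 + (-7 + 16*(-8918/1767)⁴)²) - 9380) = 1/((7 + (-7 + 16*(6325136059964176/9748688599521))²) - 9380) = 1/((7 + (-7 + 101202176959426816/9748688599521)²) - 9380) = 1/((7 + (101133936139230169/9748688599521)²) - 9380) = 1/((7 + 10228073039013886021215407959768561/95036929410430716321429441) - 9380) = 1/(10228073704272391894230422209774648/95036929410430716321429441 - 9380) = 1/(10227182257874522054111327201618068/95036929410430716321429441) = 95036929410430716321429441/10227182257874522054111327201618068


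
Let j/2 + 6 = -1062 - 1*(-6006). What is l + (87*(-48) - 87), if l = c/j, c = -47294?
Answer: -21074341/4938 ≈ -4267.8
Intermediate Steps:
j = 9876 (j = -12 + 2*(-1062 - 1*(-6006)) = -12 + 2*(-1062 + 6006) = -12 + 2*4944 = -12 + 9888 = 9876)
l = -23647/4938 (l = -47294/9876 = -47294*1/9876 = -23647/4938 ≈ -4.7888)
l + (87*(-48) - 87) = -23647/4938 + (87*(-48) - 87) = -23647/4938 + (-4176 - 87) = -23647/4938 - 4263 = -21074341/4938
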